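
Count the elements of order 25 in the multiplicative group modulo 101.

φ(101) = 101 − 1 = 100 = 2^2 · 5^2.
(Z/101Z)^× is cyclic (|G| = 100); a cyclic group of order m has exactly φ(d) elements of each order d | m, and none otherwise.
25 = 5^2 divides 100, and φ(25) = 20.

20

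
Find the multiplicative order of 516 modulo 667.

Since 516 ∈ (Z/667Z)^×, its order divides φ(667) = φ(23·29) = (23−1)·(29−1) = 22·28 = 616 = 2^3 · 7 · 11.
Divisors of 616: 1, 2, 4, 7, 8, 11, 14, 22, 28, 44, 56, 77, 88, 154, 308, 616.
Check 516^d mod 667 for each divisor in increasing order:
516^1 ≡ 516 (mod 667)
516^2 ≡ 123 (mod 667)
516^4 ≡ 455 (mod 667)
516^7 ≡ 175 (mod 667)
516^8 ≡ 255 (mod 667)
516^11 ≡ 252 (mod 667)
516^14 ≡ 610 (mod 667)
516^22 ≡ 139 (mod 667)
516^28 ≡ 581 (mod 667)
516^44 ≡ 645 (mod 667)
516^56 ≡ 59 (mod 667)
516^77 ≡ 436 (mod 667)
516^88 ≡ 484 (mod 667)
516^154 ≡ 1 (mod 667) ✓
The smallest such exponent is 154, so the order of 516 is 154.

154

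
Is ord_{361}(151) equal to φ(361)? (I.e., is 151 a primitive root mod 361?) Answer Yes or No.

φ(361) = φ(19^2) = 19·(19−1) = 342 = 2 · 3^2 · 19.
An element g generates (Z/361Z)^× iff g^(342/q) ≢ 1 (mod 361) for each prime q ∈ {2, 3, 19}.
151^171 ≡ 360 (mod 361)  [q = 2: ≢ 1 ✓]
151^114 ≡ 1 (mod 361)  [q = 3: ≡ 1 ✗]
151^18 ≡ 153 (mod 361)  [q = 19: ≢ 1 ✓]
The check at q = 3 fails, so 151 generates a proper subgroup.

No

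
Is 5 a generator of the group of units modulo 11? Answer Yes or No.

No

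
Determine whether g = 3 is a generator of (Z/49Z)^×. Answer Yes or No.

Yes

φ(49) = φ(7^2) = 7·(7−1) = 42 = 2 · 3 · 7.
It suffices to check that the order of 3 is not a proper divisor of 42: compute 3^(42/q) for q ∈ {2, 3, 7}.
3^21 ≡ 48 (mod 49)  [q = 2: ≢ 1 ✓]
3^14 ≡ 30 (mod 49)  [q = 3: ≢ 1 ✓]
3^6 ≡ 43 (mod 49)  [q = 7: ≢ 1 ✓]
All checks pass, so 3 has order 42 and is a primitive root modulo 49.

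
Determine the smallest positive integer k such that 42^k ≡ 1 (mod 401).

400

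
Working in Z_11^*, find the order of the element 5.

ord(5) | φ(11) = 11 − 1 = 10 = 2 · 5.
Divisors of 10: 1, 2, 5, 10.
Test each divisor d:
5^1 ≡ 5 (mod 11)
5^2 ≡ 3 (mod 11)
5^5 ≡ 1 (mod 11) ✓
The smallest such exponent is 5, so the order of 5 is 5.

5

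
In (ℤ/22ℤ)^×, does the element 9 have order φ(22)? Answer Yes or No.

No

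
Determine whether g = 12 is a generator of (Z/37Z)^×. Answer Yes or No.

No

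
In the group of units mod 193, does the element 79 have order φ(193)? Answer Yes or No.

φ(193) = 193 − 1 = 192 = 2^6 · 3.
It suffices to check that the order of 79 is not a proper divisor of 192: compute 79^(192/q) for q ∈ {2, 3}.
79^96 ≡ 192 (mod 193)  [q = 2: ≢ 1 ✓]
79^64 ≡ 108 (mod 193)  [q = 3: ≢ 1 ✓]
All checks pass, so 79 has order 192 and is a primitive root modulo 193.

Yes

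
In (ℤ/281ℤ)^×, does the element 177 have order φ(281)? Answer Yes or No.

Yes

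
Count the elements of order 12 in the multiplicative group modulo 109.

4

φ(109) = 109 − 1 = 108 = 2^2 · 3^3.
In a cyclic group of order 108, there are φ(d) elements of order d for each divisor d of 108, and zero for non-divisors.
12 = 2^2 · 3 divides 108, and φ(12) = 4.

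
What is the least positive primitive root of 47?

5

φ(47) = 47 − 1 = 46 = 2 · 23.
Test candidates g = 2, 3, … against the prime factors q ∈ {2, 23} of φ(47): g is a generator iff g^(46/q) ≢ 1 for every such q.
g = 2: 2^23 ≡ 1 — hits 1, so not a primitive root.
g = 3: 3^23 ≡ 1 — hits 1, so not a primitive root.
g = 4: 4^23 ≡ 1 — hits 1, so not a primitive root.
g = 5: 5^23 ≡ 46; 5^2 ≡ 25 — none is 1, so 5 is a primitive root.
So 5 is the smallest generator of (Z/47Z)^×.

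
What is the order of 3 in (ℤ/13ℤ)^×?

3

By Lagrange's theorem, ord_13(3) divides φ(13) = 13 − 1 = 12 = 2^2 · 3.
Divisors of 12: 1, 2, 3, 4, 6, 12.
Evaluate successive powers at the divisors of 12:
3^1 ≡ 3 (mod 13)
3^2 ≡ 9 (mod 13)
3^3 ≡ 1 (mod 13) ✓
Therefore the multiplicative order of 3 modulo 13 is 3.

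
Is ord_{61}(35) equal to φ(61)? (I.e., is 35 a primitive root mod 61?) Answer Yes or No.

φ(61) = 61 − 1 = 60 = 2^2 · 3 · 5.
It suffices to check that the order of 35 is not a proper divisor of 60: compute 35^(60/q) for q ∈ {2, 3, 5}.
35^30 ≡ 60 (mod 61)  [q = 2: ≢ 1 ✓]
35^20 ≡ 13 (mod 61)  [q = 3: ≢ 1 ✓]
35^12 ≡ 9 (mod 61)  [q = 5: ≢ 1 ✓]
None equal 1, so ord_61(35) = 60: 35 is a primitive root.

Yes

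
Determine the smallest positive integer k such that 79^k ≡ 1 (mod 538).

134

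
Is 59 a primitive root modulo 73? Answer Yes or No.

Yes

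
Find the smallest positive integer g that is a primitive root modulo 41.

6

φ(41) = 41 − 1 = 40 = 2^3 · 5.
g is a primitive root iff g^(40/q) ≢ 1 (mod 41) for each prime q ∈ {2, 5}.
g = 2: 2^20 ≡ 1 — hits 1, so not a primitive root.
g = 3: 3^20 ≡ 40; 3^8 ≡ 1 — hits 1, so not a primitive root.
g = 4: 4^20 ≡ 1 — hits 1, so not a primitive root.
g = 5: 5^20 ≡ 1 — hits 1, so not a primitive root.
g = 6: 6^20 ≡ 40; 6^8 ≡ 10 — none is 1, so 6 is a primitive root.
The smallest primitive root modulo 41 is 6.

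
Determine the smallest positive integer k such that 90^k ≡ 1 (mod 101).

100

By Lagrange's theorem, ord_101(90) divides φ(101) = 101 − 1 = 100 = 2^2 · 5^2.
Divisors of 100: 1, 2, 4, 5, 10, 20, 25, 50, 100.
Evaluate successive powers at the divisors of 100:
90^1 ≡ 90
90^2 ≡ 20
90^4 ≡ 97
90^5 ≡ 44
90^10 ≡ 17
90^20 ≡ 87
90^25 ≡ 91
90^50 ≡ 100
90^100 ≡ 1
Hence ord(90) = 100.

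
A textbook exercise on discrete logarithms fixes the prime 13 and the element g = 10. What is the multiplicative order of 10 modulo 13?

6

The order of 10 must divide φ(13) = 13 − 1 = 12 = 2^2 · 3.
Divisors of 12: 1, 2, 3, 4, 6, 12.
Check 10^d mod 13 for each divisor in increasing order:
10^1 ≡ 10 (mod 13)
10^2 ≡ 9 (mod 13)
10^3 ≡ 12 (mod 13)
10^4 ≡ 3 (mod 13)
10^6 ≡ 1 (mod 13) ✓
Hence ord(10) = 6.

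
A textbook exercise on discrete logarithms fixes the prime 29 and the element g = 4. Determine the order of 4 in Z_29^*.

14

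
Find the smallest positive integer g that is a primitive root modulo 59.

φ(59) = 59 − 1 = 58 = 2 · 29.
Test candidates g = 2, 3, … against the prime factors q ∈ {2, 29} of φ(59): g is a generator iff g^(58/q) ≢ 1 for every such q.
g = 2: 2^29 ≡ 58; 2^2 ≡ 4 — none is 1, so 2 is a primitive root.
Hence the least primitive root of 59 is 2.

2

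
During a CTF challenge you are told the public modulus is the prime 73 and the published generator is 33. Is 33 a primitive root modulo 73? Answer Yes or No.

Yes

φ(73) = 73 − 1 = 72 = 2^3 · 3^2.
It suffices to check that the order of 33 is not a proper divisor of 72: compute 33^(72/q) for q ∈ {2, 3}.
33^36 ≡ 72 (mod 73)  [q = 2: ≢ 1 ✓]
33^24 ≡ 8 (mod 73)  [q = 3: ≢ 1 ✓]
All checks pass, so 33 has order 72 and is a primitive root modulo 73.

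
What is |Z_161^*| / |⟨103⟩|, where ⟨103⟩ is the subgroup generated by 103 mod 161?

2

ord(103) | φ(161) = φ(7·23) = (7−1)·(23−1) = 6·22 = 132 = 2^2 · 3 · 11.
Divisors of 132: 1, 2, 3, 4, 6, 11, 12, 22, 33, 44, 66, 132.
Compute 103^d (mod 161) for the divisors d until we hit 1:
103^1 ≡ 103 (mod 161)
103^2 ≡ 144 (mod 161)
103^3 ≡ 20 (mod 161)
103^4 ≡ 128 (mod 161)
103^6 ≡ 78 (mod 161)
103^11 ≡ 45 (mod 161)
103^12 ≡ 127 (mod 161)
103^22 ≡ 93 (mod 161)
103^33 ≡ 160 (mod 161)
103^44 ≡ 116 (mod 161)
103^66 ≡ 1 (mod 161) ✓
Thus |⟨103⟩| = ord(103) = 66.
Index = |(Z/161Z)^×| / |⟨103⟩| = 132 / 66 = 2.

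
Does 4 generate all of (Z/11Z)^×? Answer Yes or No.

No

φ(11) = 11 − 1 = 10 = 2 · 5.
Test 4^(10/q) mod 11 for each prime factor q of 10:
4^5 ≡ 1 (mod 11)  [q = 2: ≡ 1 ✗]
4^2 ≡ 5 (mod 11)  [q = 5: ≢ 1 ✓]
Since 4^5 ≡ 1, the order of 4 divides 5 < 10, so 4 is not a primitive root.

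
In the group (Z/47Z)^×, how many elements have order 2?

1

φ(47) = 47 − 1 = 46 = 2 · 23.
(Z/47Z)^× is cyclic (|G| = 46); a cyclic group of order m has exactly φ(d) elements of each order d | m, and none otherwise.
2 | 46, and φ(2) = 2 − 1 = 1.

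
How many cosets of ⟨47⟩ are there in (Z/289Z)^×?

4

The order of 47 must divide φ(289) = φ(17^2) = 17·(17−1) = 272 = 2^4 · 17.
Divisors of 272: 1, 2, 4, 8, 16, 17, 34, 68, 136, 272.
Compute 47^d (mod 289) for the divisors d until we hit 1:
47^1 ≡ 47
47^2 ≡ 186
47^4 ≡ 205
47^8 ≡ 120
47^16 ≡ 239
47^17 ≡ 251
47^34 ≡ 288
47^68 ≡ 1
The order of 47 is 68, so the subgroup it generates has 68 elements.
The index is φ(289) / ord(47) = 272 / 68 = 4.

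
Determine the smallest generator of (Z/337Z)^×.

10

φ(337) = 337 − 1 = 336 = 2^4 · 3 · 7.
g is a primitive root iff g^(336/q) ≢ 1 (mod 337) for each prime q ∈ {2, 3, 7}.
g = 2: 2^168 ≡ 1 — hits 1, so not a primitive root.
g = 3: 3^168 ≡ 1 — hits 1, so not a primitive root.
g = 4: 4^168 ≡ 1 — hits 1, so not a primitive root.
g = 5: 5^168 ≡ 336; 5^112 ≡ 1 — hits 1, so not a primitive root.
g = 6: 6^168 ≡ 1 — hits 1, so not a primitive root.
g = 7: 7^168 ≡ 1 — hits 1, so not a primitive root.
g = 8: 8^168 ≡ 1 — hits 1, so not a primitive root.
g = 9: 9^168 ≡ 1 — hits 1, so not a primitive root.
g = 10: 10^168 ≡ 336; 10^112 ≡ 128; 10^48 ≡ 175 — none is 1, so 10 is a primitive root.
So 10 is the smallest generator of (Z/337Z)^×.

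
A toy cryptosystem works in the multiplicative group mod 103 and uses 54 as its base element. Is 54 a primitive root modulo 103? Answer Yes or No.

Yes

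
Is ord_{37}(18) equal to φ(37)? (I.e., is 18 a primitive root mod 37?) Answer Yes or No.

Yes

φ(37) = 37 − 1 = 36 = 2^2 · 3^2.
Test 18^(36/q) mod 37 for each prime factor q of 36:
18^18 ≡ 36 (mod 37)  [q = 2: ≢ 1 ✓]
18^12 ≡ 10 (mod 37)  [q = 3: ≢ 1 ✓]
Every test exponent gives a nontrivial residue, hence 18 generates the full group.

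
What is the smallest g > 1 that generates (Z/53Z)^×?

2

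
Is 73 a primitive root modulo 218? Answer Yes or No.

φ(218) = φ(2)·φ(109) = 1·108 = 108 = 2^2 · 3^3.
73 is a primitive root mod 218 iff 73^(φ(218)/q) ≢ 1 for every prime q | φ(218), i.e. q ∈ {2, 3}.
73^54 ≡ 1 (mod 218)  [q = 2: ≡ 1 ✗]
73^36 ≡ 45 (mod 218)  [q = 3: ≢ 1 ✓]
73^54 ≡ 1 shows ord(73) | 54, strictly less than φ(218); not a primitive root.

No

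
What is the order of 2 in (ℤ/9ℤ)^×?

6

Since 2 ∈ (Z/9Z)^×, its order divides φ(9) = φ(3^2) = 3·(3−1) = 6 = 2 · 3.
Divisors of 6: 1, 2, 3, 6.
Test each divisor d:
2^1 ≡ 2
2^2 ≡ 4
2^3 ≡ 8
2^6 ≡ 1
So ord_9(2) = 6.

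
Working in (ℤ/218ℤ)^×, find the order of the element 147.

9

ord(147) | φ(218) = φ(2)·φ(109) = 1·108 = 108 = 2^2 · 3^3.
Divisors of 108: 1, 2, 3, 4, 6, 9, 12, 18, 27, 36, 54, 108.
Compute 147^d (mod 218) for the divisors d until we hit 1:
147^1 ≡ 147 (mod 218)
147^2 ≡ 27 (mod 218)
147^3 ≡ 45 (mod 218)
147^4 ≡ 75 (mod 218)
147^6 ≡ 63 (mod 218)
147^9 ≡ 1 (mod 218) ✓
So ord_218(147) = 9.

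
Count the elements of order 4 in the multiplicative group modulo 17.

2

φ(17) = 17 − 1 = 16 = 2^4.
(Z/17Z)^× is cyclic (|G| = 16); a cyclic group of order m has exactly φ(d) elements of each order d | m, and none otherwise.
4 = 2^2 divides 16, and φ(4) = 2.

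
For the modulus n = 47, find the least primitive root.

5

φ(47) = 47 − 1 = 46 = 2 · 23.
Test candidates g = 2, 3, … against the prime factors q ∈ {2, 23} of φ(47): g is a generator iff g^(46/q) ≢ 1 for every such q.
g = 2: 2^23 ≡ 1 — hits 1, so not a primitive root.
g = 3: 3^23 ≡ 1 — hits 1, so not a primitive root.
g = 4: 4^23 ≡ 1 — hits 1, so not a primitive root.
g = 5: 5^23 ≡ 46; 5^2 ≡ 25 — none is 1, so 5 is a primitive root.
The smallest primitive root modulo 47 is 5.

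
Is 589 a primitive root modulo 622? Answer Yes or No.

No

φ(622) = φ(2)·φ(311) = 1·310 = 310 = 2 · 5 · 31.
An element g generates (Z/622Z)^× iff g^(310/q) ≢ 1 (mod 622) for each prime q ∈ {2, 5, 31}.
589^155 ≡ 1 (mod 622)  [q = 2: ≡ 1 ✗]
589^62 ≡ 527 (mod 622)  [q = 5: ≢ 1 ✓]
589^10 ≡ 243 (mod 622)  [q = 31: ≢ 1 ✓]
589^155 ≡ 1 shows ord(589) | 155, strictly less than φ(622); not a primitive root.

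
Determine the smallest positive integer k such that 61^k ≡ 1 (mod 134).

66

ord(61) | φ(134) = φ(2)·φ(67) = 1·66 = 66 = 2 · 3 · 11.
Divisors of 66: 1, 2, 3, 6, 11, 22, 33, 66.
Evaluate successive powers at the divisors of 66:
61^1 ≡ 61 (mod 134)
61^2 ≡ 103 (mod 134)
61^3 ≡ 119 (mod 134)
61^6 ≡ 91 (mod 134)
61^11 ≡ 105 (mod 134)
61^22 ≡ 37 (mod 134)
61^33 ≡ 133 (mod 134)
61^66 ≡ 1 (mod 134) ✓
Hence ord(61) = 66.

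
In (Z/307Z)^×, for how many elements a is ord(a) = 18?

6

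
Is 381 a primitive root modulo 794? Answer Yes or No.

No

φ(794) = φ(2)·φ(397) = 1·396 = 396 = 2^2 · 3^2 · 11.
It suffices to check that the order of 381 is not a proper divisor of 396: compute 381^(396/q) for q ∈ {2, 3, 11}.
381^198 ≡ 1 (mod 794)  [q = 2: ≡ 1 ✗]
381^132 ≡ 1 (mod 794)  [q = 3: ≡ 1 ✗]
381^36 ≡ 523 (mod 794)  [q = 11: ≢ 1 ✓]
The check at q = 2 fails, so 381 generates a proper subgroup.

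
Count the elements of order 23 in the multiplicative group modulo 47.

22

φ(47) = 47 − 1 = 46 = 2 · 23.
In a cyclic group of order 46, there are φ(d) elements of order d for each divisor d of 46, and zero for non-divisors.
23 | 46, and φ(23) = 23 − 1 = 22.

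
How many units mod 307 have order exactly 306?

96

φ(307) = 307 − 1 = 306 = 2 · 3^2 · 17.
(Z/307Z)^× is cyclic (|G| = 306); a cyclic group of order m has exactly φ(d) elements of each order d | m, and none otherwise.
306 = 2 · 3^2 · 17 divides 306, and φ(306) = 96.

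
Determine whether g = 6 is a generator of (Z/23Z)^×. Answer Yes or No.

No

φ(23) = 23 − 1 = 22 = 2 · 11.
An element g generates (Z/23Z)^× iff g^(22/q) ≢ 1 (mod 23) for each prime q ∈ {2, 11}.
6^11 ≡ 1 (mod 23)  [q = 2: ≡ 1 ✗]
6^2 ≡ 13 (mod 23)  [q = 11: ≢ 1 ✓]
The check at q = 2 fails, so 6 generates a proper subgroup.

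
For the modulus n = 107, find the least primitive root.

2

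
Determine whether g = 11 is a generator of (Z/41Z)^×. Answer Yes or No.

Yes

φ(41) = 41 − 1 = 40 = 2^3 · 5.
It suffices to check that the order of 11 is not a proper divisor of 40: compute 11^(40/q) for q ∈ {2, 5}.
11^20 ≡ 40 (mod 41)  [q = 2: ≢ 1 ✓]
11^8 ≡ 16 (mod 41)  [q = 5: ≢ 1 ✓]
All checks pass, so 11 has order 40 and is a primitive root modulo 41.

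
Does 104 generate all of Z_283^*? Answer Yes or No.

Yes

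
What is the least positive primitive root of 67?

2

φ(67) = 67 − 1 = 66 = 2 · 3 · 11.
g is a primitive root iff g^(66/q) ≢ 1 (mod 67) for each prime q ∈ {2, 3, 11}.
g = 2: 2^33 ≡ 66; 2^22 ≡ 37; 2^6 ≡ 64 — none is 1, so 2 is a primitive root.
So 2 is the smallest generator of (Z/67Z)^×.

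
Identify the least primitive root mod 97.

5

φ(97) = 97 − 1 = 96 = 2^5 · 3.
g is a primitive root iff g^(96/q) ≢ 1 (mod 97) for each prime q ∈ {2, 3}.
g = 2: 2^48 ≡ 1 — hits 1, so not a primitive root.
g = 3: 3^48 ≡ 1 — hits 1, so not a primitive root.
g = 4: 4^48 ≡ 1 — hits 1, so not a primitive root.
g = 5: 5^48 ≡ 96; 5^32 ≡ 35 — none is 1, so 5 is a primitive root.
Hence the least primitive root of 97 is 5.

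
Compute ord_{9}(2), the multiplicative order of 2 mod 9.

6

ord(2) | φ(9) = φ(3^2) = 3·(3−1) = 6 = 2 · 3.
Divisors of 6: 1, 2, 3, 6.
Check 2^d mod 9 for each divisor in increasing order:
2^1 ≡ 2
2^2 ≡ 4
2^3 ≡ 8
2^6 ≡ 1
Therefore the multiplicative order of 2 modulo 9 is 6.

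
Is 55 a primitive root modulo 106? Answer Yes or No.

φ(106) = φ(2)·φ(53) = 1·52 = 52 = 2^2 · 13.
It suffices to check that the order of 55 is not a proper divisor of 52: compute 55^(52/q) for q ∈ {2, 13}.
55^26 ≡ 105 (mod 106)  [q = 2: ≢ 1 ✓]
55^4 ≡ 69 (mod 106)  [q = 13: ≢ 1 ✓]
All checks pass, so 55 has order 52 and is a primitive root modulo 106.

Yes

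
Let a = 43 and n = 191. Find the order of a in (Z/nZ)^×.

95

The order of 43 must divide φ(191) = 191 − 1 = 190 = 2 · 5 · 19.
Divisors of 190: 1, 2, 5, 10, 19, 38, 95, 190.
Check 43^d mod 191 for each divisor in increasing order:
43^1 ≡ 43 (mod 191)
43^2 ≡ 130 (mod 191)
43^5 ≡ 136 (mod 191)
43^10 ≡ 160 (mod 191)
43^19 ≡ 49 (mod 191)
43^38 ≡ 109 (mod 191)
43^95 ≡ 1 (mod 191) ✓
Therefore the multiplicative order of 43 modulo 191 is 95.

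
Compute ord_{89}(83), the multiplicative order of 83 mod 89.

88

Since 83 ∈ (Z/89Z)^×, its order divides φ(89) = 89 − 1 = 88 = 2^3 · 11.
Divisors of 88: 1, 2, 4, 8, 11, 22, 44, 88.
Test each divisor d:
83^1 ≡ 83
83^2 ≡ 36
83^4 ≡ 50
83^8 ≡ 8
83^11 ≡ 52
83^22 ≡ 34
83^44 ≡ 88
83^88 ≡ 1
Hence ord(83) = 88.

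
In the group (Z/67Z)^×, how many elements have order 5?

0

φ(67) = 67 − 1 = 66 = 2 · 3 · 11.
Since (Z/67Z)^× is cyclic of order 66, the number of elements of order d is φ(d) when d | 66 and 0 otherwise.
Here 66 is not a multiple of 5, so there are no elements of order 5.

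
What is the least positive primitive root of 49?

φ(49) = φ(7^2) = 7·(7−1) = 42 = 2 · 3 · 7.
Test candidates g = 2, 3, … against the prime factors q ∈ {2, 3, 7} of φ(49): g is a generator iff g^(42/q) ≢ 1 for every such q.
g = 2: 2^21 ≡ 1 — hits 1, so not a primitive root.
g = 3: 3^21 ≡ 48; 3^14 ≡ 30; 3^6 ≡ 43 — none is 1, so 3 is a primitive root.
So 3 is the smallest generator of (Z/49Z)^×.

3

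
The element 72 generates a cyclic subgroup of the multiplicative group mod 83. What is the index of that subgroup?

1

The order of 72 must divide φ(83) = 83 − 1 = 82 = 2 · 41.
Divisors of 82: 1, 2, 41, 82.
Evaluate successive powers at the divisors of 82:
72^1 ≡ 72
72^2 ≡ 38
72^41 ≡ 82
72^82 ≡ 1
So ord_83(72) = 82, hence |⟨72⟩| = 82.
The index is φ(83) / ord(72) = 82 / 82 = 1.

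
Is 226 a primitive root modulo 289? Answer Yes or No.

φ(289) = φ(17^2) = 17·(17−1) = 272 = 2^4 · 17.
226 is a primitive root mod 289 iff 226^(φ(289)/q) ≢ 1 for every prime q | φ(289), i.e. q ∈ {2, 17}.
226^136 ≡ 288 (mod 289)  [q = 2: ≢ 1 ✓]
226^16 ≡ 103 (mod 289)  [q = 17: ≢ 1 ✓]
All checks pass, so 226 has order 272 and is a primitive root modulo 289.

Yes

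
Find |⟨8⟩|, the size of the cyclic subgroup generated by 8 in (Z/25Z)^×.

20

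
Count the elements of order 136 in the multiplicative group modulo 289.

φ(289) = φ(17^2) = 17·(17−1) = 272 = 2^4 · 17.
(Z/289Z)^× is cyclic (|G| = 272); a cyclic group of order m has exactly φ(d) elements of each order d | m, and none otherwise.
136 = 2^3 · 17 divides 272, and φ(136) = 64.

64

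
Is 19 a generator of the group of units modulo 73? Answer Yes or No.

φ(73) = 73 − 1 = 72 = 2^3 · 3^2.
An element g generates (Z/73Z)^× iff g^(72/q) ≢ 1 (mod 73) for each prime q ∈ {2, 3}.
19^36 ≡ 1 (mod 73)  [q = 2: ≡ 1 ✗]
19^24 ≡ 64 (mod 73)  [q = 3: ≢ 1 ✓]
The check at q = 2 fails, so 19 generates a proper subgroup.

No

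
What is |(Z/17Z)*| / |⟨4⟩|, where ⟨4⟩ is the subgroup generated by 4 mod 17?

4

The order of 4 must divide φ(17) = 17 − 1 = 16 = 2^4.
Divisors of 16: 1, 2, 4, 8, 16.
Compute 4^d (mod 17) for the divisors d until we hit 1:
4^1 ≡ 4 (mod 17)
4^2 ≡ 16 (mod 17)
4^4 ≡ 1 (mod 17) ✓
The order of 4 is 4, so the subgroup it generates has 4 elements.
The index is φ(17) / ord(4) = 16 / 4 = 4.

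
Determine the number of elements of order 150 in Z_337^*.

0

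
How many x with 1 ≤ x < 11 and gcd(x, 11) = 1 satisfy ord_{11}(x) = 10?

φ(11) = 11 − 1 = 10 = 2 · 5.
Since (Z/11Z)^× is cyclic of order 10, the number of elements of order d is φ(d) when d | 10 and 0 otherwise.
10 = 2 · 5 divides 10, and φ(10) = 4.

4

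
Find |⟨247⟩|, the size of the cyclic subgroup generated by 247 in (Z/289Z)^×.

Since 247 ∈ (Z/289Z)^×, its order divides φ(289) = φ(17^2) = 17·(17−1) = 272 = 2^4 · 17.
Divisors of 272: 1, 2, 4, 8, 16, 17, 34, 68, 136, 272.
Test each divisor d:
247^1 ≡ 247
247^2 ≡ 30
247^4 ≡ 33
247^8 ≡ 222
247^16 ≡ 154
247^17 ≡ 179
247^34 ≡ 251
247^68 ≡ 288
247^136 ≡ 1
Hence ord(247) = 136.

136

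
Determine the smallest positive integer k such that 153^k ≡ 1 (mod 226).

The order of 153 must divide φ(226) = φ(2)·φ(113) = 1·112 = 112 = 2^4 · 7.
Divisors of 112: 1, 2, 4, 7, 8, 14, 16, 28, 56, 112.
Evaluate successive powers at the divisors of 112:
153^1 ≡ 153 (mod 226)
153^2 ≡ 131 (mod 226)
153^4 ≡ 211 (mod 226)
153^7 ≡ 161 (mod 226)
153^8 ≡ 225 (mod 226)
153^14 ≡ 157 (mod 226)
153^16 ≡ 1 (mod 226) ✓
So ord_226(153) = 16.

16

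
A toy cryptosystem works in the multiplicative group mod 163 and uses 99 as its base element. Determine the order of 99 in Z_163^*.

54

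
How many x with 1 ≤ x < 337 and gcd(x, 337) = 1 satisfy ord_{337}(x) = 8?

φ(337) = 337 − 1 = 336 = 2^4 · 3 · 7.
(Z/337Z)^× is cyclic (|G| = 336); a cyclic group of order m has exactly φ(d) elements of each order d | m, and none otherwise.
8 = 2^3 divides 336, and φ(8) = 4.

4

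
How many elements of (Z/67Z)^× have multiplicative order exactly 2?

1

φ(67) = 67 − 1 = 66 = 2 · 3 · 11.
Since (Z/67Z)^× is cyclic of order 66, the number of elements of order d is φ(d) when d | 66 and 0 otherwise.
2 | 66, and φ(2) = 2 − 1 = 1.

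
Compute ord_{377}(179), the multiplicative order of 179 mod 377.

42

By Lagrange's theorem, ord_377(179) divides φ(377) = φ(13·29) = (13−1)·(29−1) = 12·28 = 336 = 2^4 · 3 · 7.
Divisors of 336: 1, 2, 3, 4, 6, 7, 8, 12, 14, 16, 21, 24, 28, 42, 48, 56, 84, 112, 168, 336.
Test each divisor d:
179^1 ≡ 179
179^2 ≡ 373
179^3 ≡ 38
179^4 ≡ 16
179^6 ≡ 313
179^7 ≡ 231
179^8 ≡ 256
179^12 ≡ 326
179^14 ≡ 204
179^16 ≡ 315
179^21 ≡ 376
179^24 ≡ 339
179^28 ≡ 146
179^42 ≡ 1
Hence ord(179) = 42.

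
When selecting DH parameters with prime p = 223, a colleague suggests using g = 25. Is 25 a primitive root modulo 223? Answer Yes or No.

No

φ(223) = 223 − 1 = 222 = 2 · 3 · 37.
25 is a primitive root mod 223 iff 25^(φ(223)/q) ≢ 1 for every prime q | φ(223), i.e. q ∈ {2, 3, 37}.
25^111 ≡ 1 (mod 223)  [q = 2: ≡ 1 ✗]
25^74 ≡ 183 (mod 223)  [q = 3: ≢ 1 ✓]
25^6 ≡ 2 (mod 223)  [q = 37: ≢ 1 ✓]
The check at q = 2 fails, so 25 generates a proper subgroup.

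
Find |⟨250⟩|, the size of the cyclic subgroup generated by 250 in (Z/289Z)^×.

The order of 250 must divide φ(289) = φ(17^2) = 17·(17−1) = 272 = 2^4 · 17.
Divisors of 272: 1, 2, 4, 8, 16, 17, 34, 68, 136, 272.
Compute 250^d (mod 289) for the divisors d until we hit 1:
250^1 ≡ 250
250^2 ≡ 76
250^4 ≡ 285
250^8 ≡ 16
250^16 ≡ 256
250^17 ≡ 131
250^34 ≡ 110
250^68 ≡ 251
250^136 ≡ 288
250^272 ≡ 1
So ord_289(250) = 272.

272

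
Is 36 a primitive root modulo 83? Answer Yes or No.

No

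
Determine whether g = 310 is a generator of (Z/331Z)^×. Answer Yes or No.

φ(331) = 331 − 1 = 330 = 2 · 3 · 5 · 11.
310 is a primitive root mod 331 iff 310^(φ(331)/q) ≢ 1 for every prime q | φ(331), i.e. q ∈ {2, 3, 5, 11}.
310^165 ≡ 330 (mod 331)  [q = 2: ≢ 1 ✓]
310^110 ≡ 299 (mod 331)  [q = 3: ≢ 1 ✓]
310^66 ≡ 124 (mod 331)  [q = 5: ≢ 1 ✓]
310^30 ≡ 180 (mod 331)  [q = 11: ≢ 1 ✓]
Every test exponent gives a nontrivial residue, hence 310 generates the full group.

Yes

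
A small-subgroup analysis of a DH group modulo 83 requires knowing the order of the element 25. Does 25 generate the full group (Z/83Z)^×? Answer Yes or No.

No

φ(83) = 83 − 1 = 82 = 2 · 41.
25 is a primitive root mod 83 iff 25^(φ(83)/q) ≢ 1 for every prime q | φ(83), i.e. q ∈ {2, 41}.
25^41 ≡ 1 (mod 83)  [q = 2: ≡ 1 ✗]
25^2 ≡ 44 (mod 83)  [q = 41: ≢ 1 ✓]
25^41 ≡ 1 shows ord(25) | 41, strictly less than φ(83); not a primitive root.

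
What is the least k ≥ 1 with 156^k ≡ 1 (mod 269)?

268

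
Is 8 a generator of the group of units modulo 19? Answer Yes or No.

No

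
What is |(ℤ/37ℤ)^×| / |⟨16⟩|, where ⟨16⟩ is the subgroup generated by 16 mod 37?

4

ord(16) | φ(37) = 37 − 1 = 36 = 2^2 · 3^2.
Divisors of 36: 1, 2, 3, 4, 6, 9, 12, 18, 36.
Test each divisor d:
16^1 ≡ 16 (mod 37)
16^2 ≡ 34 (mod 37)
16^3 ≡ 26 (mod 37)
16^4 ≡ 9 (mod 37)
16^6 ≡ 10 (mod 37)
16^9 ≡ 1 (mod 37) ✓
So ord_37(16) = 9, hence |⟨16⟩| = 9.
The index is φ(37) / ord(16) = 36 / 9 = 4.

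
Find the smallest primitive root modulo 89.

3

φ(89) = 89 − 1 = 88 = 2^3 · 11.
g is a primitive root iff g^(88/q) ≢ 1 (mod 89) for each prime q ∈ {2, 11}.
g = 2: 2^44 ≡ 1 — hits 1, so not a primitive root.
g = 3: 3^44 ≡ 88; 3^8 ≡ 64 — none is 1, so 3 is a primitive root.
Hence the least primitive root of 89 is 3.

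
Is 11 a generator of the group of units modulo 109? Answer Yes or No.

Yes

φ(109) = 109 − 1 = 108 = 2^2 · 3^3.
An element g generates (Z/109Z)^× iff g^(108/q) ≢ 1 (mod 109) for each prime q ∈ {2, 3}.
11^54 ≡ 108 (mod 109)  [q = 2: ≢ 1 ✓]
11^36 ≡ 45 (mod 109)  [q = 3: ≢ 1 ✓]
Every test exponent gives a nontrivial residue, hence 11 generates the full group.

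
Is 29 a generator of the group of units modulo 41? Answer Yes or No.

φ(41) = 41 − 1 = 40 = 2^3 · 5.
An element g generates (Z/41Z)^× iff g^(40/q) ≢ 1 (mod 41) for each prime q ∈ {2, 5}.
29^20 ≡ 40 (mod 41)  [q = 2: ≢ 1 ✓]
29^8 ≡ 18 (mod 41)  [q = 5: ≢ 1 ✓]
None equal 1, so ord_41(29) = 40: 29 is a primitive root.

Yes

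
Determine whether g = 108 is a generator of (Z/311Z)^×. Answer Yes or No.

φ(311) = 311 − 1 = 310 = 2 · 5 · 31.
It suffices to check that the order of 108 is not a proper divisor of 310: compute 108^(310/q) for q ∈ {2, 5, 31}.
108^155 ≡ 1 (mod 311)  [q = 2: ≡ 1 ✗]
108^62 ≡ 36 (mod 311)  [q = 5: ≢ 1 ✓]
108^10 ≡ 270 (mod 311)  [q = 31: ≢ 1 ✓]
Since 108^155 ≡ 1, the order of 108 divides 155 < 310, so 108 is not a primitive root.

No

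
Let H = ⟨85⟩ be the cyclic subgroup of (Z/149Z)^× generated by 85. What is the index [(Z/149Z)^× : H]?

ord(85) | φ(149) = 149 − 1 = 148 = 2^2 · 37.
Divisors of 148: 1, 2, 4, 37, 74, 148.
Check 85^d mod 149 for each divisor in increasing order:
85^1 ≡ 85
85^2 ≡ 73
85^4 ≡ 114
85^37 ≡ 1
So ord_149(85) = 37, hence |⟨85⟩| = 37.
The index is φ(149) / ord(85) = 148 / 37 = 4.

4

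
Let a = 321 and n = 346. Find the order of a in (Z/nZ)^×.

ord(321) | φ(346) = φ(2)·φ(173) = 1·172 = 172 = 2^2 · 43.
Divisors of 172: 1, 2, 4, 43, 86, 172.
Test each divisor d:
321^1 ≡ 321 (mod 346)
321^2 ≡ 279 (mod 346)
321^4 ≡ 337 (mod 346)
321^43 ≡ 1 (mod 346) ✓
Hence ord(321) = 43.

43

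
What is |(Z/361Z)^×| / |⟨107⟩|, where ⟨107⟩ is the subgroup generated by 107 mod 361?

3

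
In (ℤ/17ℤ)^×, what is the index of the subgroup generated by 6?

By Lagrange's theorem, ord_17(6) divides φ(17) = 17 − 1 = 16 = 2^4.
Divisors of 16: 1, 2, 4, 8, 16.
Test each divisor d:
6^1 ≡ 6 (mod 17)
6^2 ≡ 2 (mod 17)
6^4 ≡ 4 (mod 17)
6^8 ≡ 16 (mod 17)
6^16 ≡ 1 (mod 17) ✓
The order of 6 is 16, so the subgroup it generates has 16 elements.
The index is φ(17) / ord(6) = 16 / 16 = 1.

1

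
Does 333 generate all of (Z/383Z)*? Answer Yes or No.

Yes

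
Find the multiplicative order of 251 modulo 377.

84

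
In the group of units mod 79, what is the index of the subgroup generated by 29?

1

By Lagrange's theorem, ord_79(29) divides φ(79) = 79 − 1 = 78 = 2 · 3 · 13.
Divisors of 78: 1, 2, 3, 6, 13, 26, 39, 78.
Compute 29^d (mod 79) for the divisors d until we hit 1:
29^1 ≡ 29 (mod 79)
29^2 ≡ 51 (mod 79)
29^3 ≡ 57 (mod 79)
29^6 ≡ 10 (mod 79)
29^13 ≡ 56 (mod 79)
29^26 ≡ 55 (mod 79)
29^39 ≡ 78 (mod 79)
29^78 ≡ 1 (mod 79) ✓
Thus |⟨29⟩| = ord(29) = 78.
The index is φ(79) / ord(29) = 78 / 78 = 1.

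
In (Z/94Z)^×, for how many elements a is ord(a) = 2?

1

φ(94) = φ(2)·φ(47) = 1·46 = 46 = 2 · 23.
(Z/94Z)^× is cyclic (|G| = 46); a cyclic group of order m has exactly φ(d) elements of each order d | m, and none otherwise.
2 | 46, and φ(2) = 2 − 1 = 1.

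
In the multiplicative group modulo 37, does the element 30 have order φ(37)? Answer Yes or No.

No

φ(37) = 37 − 1 = 36 = 2^2 · 3^2.
An element g generates (Z/37Z)^× iff g^(36/q) ≢ 1 (mod 37) for each prime q ∈ {2, 3}.
30^18 ≡ 1 (mod 37)  [q = 2: ≡ 1 ✗]
30^12 ≡ 10 (mod 37)  [q = 3: ≢ 1 ✓]
Since 30^18 ≡ 1, the order of 30 divides 18 < 36, so 30 is not a primitive root.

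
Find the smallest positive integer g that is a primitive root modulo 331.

φ(331) = 331 − 1 = 330 = 2 · 3 · 5 · 11.
g is a primitive root iff g^(330/q) ≢ 1 (mod 331) for each prime q ∈ {2, 3, 5, 11}.
g = 2: 2^165 ≡ 330; 2^110 ≡ 299; 2^66 ≡ 64; 2^30 ≡ 1 — hits 1, so not a primitive root.
g = 3: 3^165 ≡ 330; 3^110 ≡ 299; 3^66 ≡ 64; 3^30 ≡ 270 — none is 1, so 3 is a primitive root.
The smallest primitive root modulo 331 is 3.

3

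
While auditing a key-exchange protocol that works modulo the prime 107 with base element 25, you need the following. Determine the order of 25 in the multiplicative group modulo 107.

53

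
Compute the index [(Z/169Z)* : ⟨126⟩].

4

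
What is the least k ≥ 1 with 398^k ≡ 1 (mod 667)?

308

ord(398) | φ(667) = φ(23·29) = (23−1)·(29−1) = 22·28 = 616 = 2^3 · 7 · 11.
Divisors of 616: 1, 2, 4, 7, 8, 11, 14, 22, 28, 44, 56, 77, 88, 154, 308, 616.
Test each divisor d:
398^1 ≡ 398 (mod 667)
398^2 ≡ 325 (mod 667)
398^4 ≡ 239 (mod 667)
398^7 ≡ 534 (mod 667)
398^8 ≡ 426 (mod 667)
398^11 ≡ 229 (mod 667)
398^14 ≡ 347 (mod 667)
398^22 ≡ 415 (mod 667)
398^28 ≡ 349 (mod 667)
398^44 ≡ 139 (mod 667)
398^56 ≡ 407 (mod 667)
398^77 ≡ 597 (mod 667)
398^88 ≡ 645 (mod 667)
398^154 ≡ 231 (mod 667)
398^308 ≡ 1 (mod 667) ✓
Therefore the multiplicative order of 398 modulo 667 is 308.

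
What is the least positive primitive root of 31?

3

φ(31) = 31 − 1 = 30 = 2 · 3 · 5.
Test candidates g = 2, 3, … against the prime factors q ∈ {2, 3, 5} of φ(31): g is a generator iff g^(30/q) ≢ 1 for every such q.
g = 2: 2^15 ≡ 1 — hits 1, so not a primitive root.
g = 3: 3^15 ≡ 30; 3^10 ≡ 25; 3^6 ≡ 16 — none is 1, so 3 is a primitive root.
Hence the least primitive root of 31 is 3.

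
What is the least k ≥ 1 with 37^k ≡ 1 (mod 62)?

6

By Lagrange's theorem, ord_62(37) divides φ(62) = φ(2)·φ(31) = 1·30 = 30 = 2 · 3 · 5.
Divisors of 30: 1, 2, 3, 5, 6, 10, 15, 30.
Test each divisor d:
37^1 ≡ 37 (mod 62)
37^2 ≡ 5 (mod 62)
37^3 ≡ 61 (mod 62)
37^5 ≡ 57 (mod 62)
37^6 ≡ 1 (mod 62) ✓
Hence ord(37) = 6.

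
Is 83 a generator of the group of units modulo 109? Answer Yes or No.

No

φ(109) = 109 − 1 = 108 = 2^2 · 3^3.
It suffices to check that the order of 83 is not a proper divisor of 108: compute 83^(108/q) for q ∈ {2, 3}.
83^54 ≡ 1 (mod 109)  [q = 2: ≡ 1 ✗]
83^36 ≡ 63 (mod 109)  [q = 3: ≢ 1 ✓]
Since 83^54 ≡ 1, the order of 83 divides 54 < 108, so 83 is not a primitive root.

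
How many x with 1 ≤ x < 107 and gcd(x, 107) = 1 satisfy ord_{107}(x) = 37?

φ(107) = 107 − 1 = 106 = 2 · 53.
(Z/107Z)^× is cyclic (|G| = 106); a cyclic group of order m has exactly φ(d) elements of each order d | m, and none otherwise.
Here 106 is not a multiple of 37, so there are no elements of order 37.

0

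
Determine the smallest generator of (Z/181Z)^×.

φ(181) = 181 − 1 = 180 = 2^2 · 3^2 · 5.
Test candidates g = 2, 3, … against the prime factors q ∈ {2, 3, 5} of φ(181): g is a generator iff g^(180/q) ≢ 1 for every such q.
g = 2: 2^90 ≡ 180; 2^60 ≡ 48; 2^36 ≡ 59 — none is 1, so 2 is a primitive root.
Hence the least primitive root of 181 is 2.

2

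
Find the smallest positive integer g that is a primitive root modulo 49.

φ(49) = φ(7^2) = 7·(7−1) = 42 = 2 · 3 · 7.
Test candidates g = 2, 3, … against the prime factors q ∈ {2, 3, 7} of φ(49): g is a generator iff g^(42/q) ≢ 1 for every such q.
g = 2: 2^21 ≡ 1 — hits 1, so not a primitive root.
g = 3: 3^21 ≡ 48; 3^14 ≡ 30; 3^6 ≡ 43 — none is 1, so 3 is a primitive root.
Hence the least primitive root of 49 is 3.

3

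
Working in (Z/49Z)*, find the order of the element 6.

14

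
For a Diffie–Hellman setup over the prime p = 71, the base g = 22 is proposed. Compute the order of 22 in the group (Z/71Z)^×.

70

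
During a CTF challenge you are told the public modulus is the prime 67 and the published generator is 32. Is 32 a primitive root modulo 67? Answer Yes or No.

Yes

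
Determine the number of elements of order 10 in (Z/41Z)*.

4

φ(41) = 41 − 1 = 40 = 2^3 · 5.
(Z/41Z)^× is cyclic (|G| = 40); a cyclic group of order m has exactly φ(d) elements of each order d | m, and none otherwise.
10 = 2 · 5 divides 40, and φ(10) = 4.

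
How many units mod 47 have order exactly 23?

22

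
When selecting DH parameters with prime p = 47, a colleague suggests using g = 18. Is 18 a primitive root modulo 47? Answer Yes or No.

No

φ(47) = 47 − 1 = 46 = 2 · 23.
It suffices to check that the order of 18 is not a proper divisor of 46: compute 18^(46/q) for q ∈ {2, 23}.
18^23 ≡ 1 (mod 47)  [q = 2: ≡ 1 ✗]
18^2 ≡ 42 (mod 47)  [q = 23: ≢ 1 ✓]
The check at q = 2 fails, so 18 generates a proper subgroup.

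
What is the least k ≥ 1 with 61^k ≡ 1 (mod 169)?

39

ord(61) | φ(169) = φ(13^2) = 13·(13−1) = 156 = 2^2 · 3 · 13.
Divisors of 156: 1, 2, 3, 4, 6, 12, 13, 26, 39, 52, 78, 156.
Check 61^d mod 169 for each divisor in increasing order:
61^1 ≡ 61
61^2 ≡ 3
61^3 ≡ 14
61^4 ≡ 9
61^6 ≡ 27
61^12 ≡ 53
61^13 ≡ 22
61^26 ≡ 146
61^39 ≡ 1
Therefore the multiplicative order of 61 modulo 169 is 39.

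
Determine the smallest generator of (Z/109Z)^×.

6

φ(109) = 109 − 1 = 108 = 2^2 · 3^3.
g is a primitive root iff g^(108/q) ≢ 1 (mod 109) for each prime q ∈ {2, 3}.
g = 2: 2^54 ≡ 108; 2^36 ≡ 1 — hits 1, so not a primitive root.
g = 3: 3^54 ≡ 1 — hits 1, so not a primitive root.
g = 4: 4^54 ≡ 1 — hits 1, so not a primitive root.
g = 5: 5^54 ≡ 1 — hits 1, so not a primitive root.
g = 6: 6^54 ≡ 108; 6^36 ≡ 63 — none is 1, so 6 is a primitive root.
The smallest primitive root modulo 109 is 6.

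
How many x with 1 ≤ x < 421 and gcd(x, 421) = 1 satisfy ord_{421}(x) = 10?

φ(421) = 421 − 1 = 420 = 2^2 · 3 · 5 · 7.
In a cyclic group of order 420, there are φ(d) elements of order d for each divisor d of 420, and zero for non-divisors.
10 = 2 · 5 divides 420, and φ(10) = 4.

4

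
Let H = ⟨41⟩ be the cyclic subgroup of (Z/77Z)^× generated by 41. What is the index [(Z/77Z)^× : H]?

By Lagrange's theorem, ord_77(41) divides φ(77) = φ(7·11) = (7−1)·(11−1) = 6·10 = 60 = 2^2 · 3 · 5.
Divisors of 60: 1, 2, 3, 4, 5, 6, 10, 12, 15, 20, 30, 60.
Compute 41^d (mod 77) for the divisors d until we hit 1:
41^1 ≡ 41
41^2 ≡ 64
41^3 ≡ 6
41^4 ≡ 15
41^5 ≡ 76
41^6 ≡ 36
41^10 ≡ 1
The order of 41 is 10, so the subgroup it generates has 10 elements.
The index is φ(77) / ord(41) = 60 / 10 = 6.

6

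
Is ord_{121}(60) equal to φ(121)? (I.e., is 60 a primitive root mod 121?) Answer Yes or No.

No

φ(121) = φ(11^2) = 11·(11−1) = 110 = 2 · 5 · 11.
An element g generates (Z/121Z)^× iff g^(110/q) ≢ 1 (mod 121) for each prime q ∈ {2, 5, 11}.
60^55 ≡ 1 (mod 121)  [q = 2: ≡ 1 ✗]
60^22 ≡ 3 (mod 121)  [q = 5: ≢ 1 ✓]
60^10 ≡ 67 (mod 121)  [q = 11: ≢ 1 ✓]
The check at q = 2 fails, so 60 generates a proper subgroup.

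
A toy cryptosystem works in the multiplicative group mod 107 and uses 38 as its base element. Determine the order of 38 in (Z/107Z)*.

106

ord(38) | φ(107) = 107 − 1 = 106 = 2 · 53.
Divisors of 106: 1, 2, 53, 106.
Test each divisor d:
38^1 ≡ 38 (mod 107)
38^2 ≡ 53 (mod 107)
38^53 ≡ 106 (mod 107)
38^106 ≡ 1 (mod 107) ✓
So ord_107(38) = 106.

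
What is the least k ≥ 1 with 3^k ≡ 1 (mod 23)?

The order of 3 must divide φ(23) = 23 − 1 = 22 = 2 · 11.
Divisors of 22: 1, 2, 11, 22.
Compute 3^d (mod 23) for the divisors d until we hit 1:
3^1 ≡ 3 (mod 23)
3^2 ≡ 9 (mod 23)
3^11 ≡ 1 (mod 23) ✓
Therefore the multiplicative order of 3 modulo 23 is 11.

11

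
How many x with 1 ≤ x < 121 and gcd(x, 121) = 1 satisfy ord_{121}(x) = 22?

φ(121) = φ(11^2) = 11·(11−1) = 110 = 2 · 5 · 11.
Since (Z/121Z)^× is cyclic of order 110, the number of elements of order d is φ(d) when d | 110 and 0 otherwise.
22 = 2 · 11 divides 110, and φ(22) = 10.

10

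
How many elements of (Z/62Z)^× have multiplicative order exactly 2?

φ(62) = φ(2)·φ(31) = 1·30 = 30 = 2 · 3 · 5.
(Z/62Z)^× is cyclic (|G| = 30); a cyclic group of order m has exactly φ(d) elements of each order d | m, and none otherwise.
2 | 30, and φ(2) = 2 − 1 = 1.

1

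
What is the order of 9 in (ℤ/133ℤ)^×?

Since 9 ∈ (Z/133Z)^×, its order divides φ(133) = φ(7·19) = (7−1)·(19−1) = 6·18 = 108 = 2^2 · 3^3.
Divisors of 108: 1, 2, 3, 4, 6, 9, 12, 18, 27, 36, 54, 108.
Compute 9^d (mod 133) for the divisors d until we hit 1:
9^1 ≡ 9
9^2 ≡ 81
9^3 ≡ 64
9^4 ≡ 44
9^6 ≡ 106
9^9 ≡ 1
The smallest such exponent is 9, so the order of 9 is 9.

9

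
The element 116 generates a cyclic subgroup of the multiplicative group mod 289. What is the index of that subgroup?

1

The order of 116 must divide φ(289) = φ(17^2) = 17·(17−1) = 272 = 2^4 · 17.
Divisors of 272: 1, 2, 4, 8, 16, 17, 34, 68, 136, 272.
Evaluate successive powers at the divisors of 272:
116^1 ≡ 116
116^2 ≡ 162
116^4 ≡ 234
116^8 ≡ 135
116^16 ≡ 18
116^17 ≡ 65
116^34 ≡ 179
116^68 ≡ 251
116^136 ≡ 288
116^272 ≡ 1
So ord_289(116) = 272, hence |⟨116⟩| = 272.
The index is φ(289) / ord(116) = 272 / 272 = 1.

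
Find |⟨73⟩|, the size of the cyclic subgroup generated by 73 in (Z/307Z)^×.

306

ord(73) | φ(307) = 307 − 1 = 306 = 2 · 3^2 · 17.
Divisors of 306: 1, 2, 3, 6, 9, 17, 18, 34, 51, 102, 153, 306.
Test each divisor d:
73^1 ≡ 73 (mod 307)
73^2 ≡ 110 (mod 307)
73^3 ≡ 48 (mod 307)
73^6 ≡ 155 (mod 307)
73^9 ≡ 72 (mod 307)
73^17 ≡ 214 (mod 307)
73^18 ≡ 272 (mod 307)
73^34 ≡ 53 (mod 307)
73^51 ≡ 290 (mod 307)
73^102 ≡ 289 (mod 307)
73^153 ≡ 306 (mod 307)
73^306 ≡ 1 (mod 307) ✓
Hence ord(73) = 306.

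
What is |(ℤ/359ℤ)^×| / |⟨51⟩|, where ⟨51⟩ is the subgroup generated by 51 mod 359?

2

By Lagrange's theorem, ord_359(51) divides φ(359) = 359 − 1 = 358 = 2 · 179.
Divisors of 358: 1, 2, 179, 358.
Evaluate successive powers at the divisors of 358:
51^1 ≡ 51
51^2 ≡ 88
51^179 ≡ 1
So ord_359(51) = 179, hence |⟨51⟩| = 179.
The index is φ(359) / ord(51) = 358 / 179 = 2.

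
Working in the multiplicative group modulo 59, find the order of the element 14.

Since 14 ∈ (Z/59Z)^×, its order divides φ(59) = 59 − 1 = 58 = 2 · 29.
Divisors of 58: 1, 2, 29, 58.
Evaluate successive powers at the divisors of 58:
14^1 ≡ 14 (mod 59)
14^2 ≡ 19 (mod 59)
14^29 ≡ 58 (mod 59)
14^58 ≡ 1 (mod 59) ✓
So ord_59(14) = 58.

58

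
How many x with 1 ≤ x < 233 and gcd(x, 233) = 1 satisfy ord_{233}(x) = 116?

φ(233) = 233 − 1 = 232 = 2^3 · 29.
In a cyclic group of order 232, there are φ(d) elements of order d for each divisor d of 232, and zero for non-divisors.
116 = 2^2 · 29 divides 232, and φ(116) = 56.

56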